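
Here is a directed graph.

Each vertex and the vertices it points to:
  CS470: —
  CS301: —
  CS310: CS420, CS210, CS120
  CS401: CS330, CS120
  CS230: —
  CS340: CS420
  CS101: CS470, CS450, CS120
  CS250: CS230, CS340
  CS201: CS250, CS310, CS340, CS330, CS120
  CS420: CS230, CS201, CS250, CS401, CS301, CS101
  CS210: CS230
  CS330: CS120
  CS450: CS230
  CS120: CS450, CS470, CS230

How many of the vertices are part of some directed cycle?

5

A vertex is on a directed cycle iff it belongs to a strongly connected component of size ≥ 2 (or has a self-loop).
The vertices on cycles are {CS201, CS250, CS310, CS340, CS420} — 5 in total.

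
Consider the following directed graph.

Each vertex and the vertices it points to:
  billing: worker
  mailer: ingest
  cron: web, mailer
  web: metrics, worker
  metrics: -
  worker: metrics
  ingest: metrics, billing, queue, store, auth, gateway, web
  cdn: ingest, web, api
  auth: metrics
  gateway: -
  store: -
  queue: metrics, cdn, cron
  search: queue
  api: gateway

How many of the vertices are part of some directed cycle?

5

A vertex is on a directed cycle iff it belongs to a strongly connected component of size ≥ 2 (or has a self-loop).
The vertices on cycles are {cdn, cron, queue, ingest, mailer} — 5 in total.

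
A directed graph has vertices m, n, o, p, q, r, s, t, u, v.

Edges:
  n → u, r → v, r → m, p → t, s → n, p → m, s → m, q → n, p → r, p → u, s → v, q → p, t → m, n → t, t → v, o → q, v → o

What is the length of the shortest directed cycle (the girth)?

5

For each vertex v, BFS finds the shortest path from v back to v.
The shortest such closed walk is v → o → q → p → r → v, length 5.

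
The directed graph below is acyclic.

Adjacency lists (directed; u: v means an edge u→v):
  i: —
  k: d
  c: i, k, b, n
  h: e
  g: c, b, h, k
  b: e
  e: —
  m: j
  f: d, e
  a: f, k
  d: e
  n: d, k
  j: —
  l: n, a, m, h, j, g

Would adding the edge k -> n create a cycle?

Yes

Adding k→n creates a cycle iff n can already reach k.
Path from n: n → k.
So n → … → k → n is a cycle.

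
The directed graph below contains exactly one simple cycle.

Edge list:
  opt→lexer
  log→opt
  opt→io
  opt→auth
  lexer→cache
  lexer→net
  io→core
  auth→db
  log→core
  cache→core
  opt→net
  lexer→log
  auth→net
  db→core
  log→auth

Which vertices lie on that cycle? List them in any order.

log, opt, lexer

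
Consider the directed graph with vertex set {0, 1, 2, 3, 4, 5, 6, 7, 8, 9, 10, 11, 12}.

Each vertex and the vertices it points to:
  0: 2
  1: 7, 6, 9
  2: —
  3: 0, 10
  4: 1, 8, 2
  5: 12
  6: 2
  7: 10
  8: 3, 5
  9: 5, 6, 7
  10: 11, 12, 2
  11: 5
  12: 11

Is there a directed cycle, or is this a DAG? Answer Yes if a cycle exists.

DFS with white/gray/black marking, starting from 3:
3 gray
  0 gray
    2 gray
    2 black
  0 black
  10 gray
    11 gray
      5 gray
        12 gray
          12→11: 11 is gray → back edge
Back edge found, so a cycle exists: 11 → 5 → 12 → 11.

Yes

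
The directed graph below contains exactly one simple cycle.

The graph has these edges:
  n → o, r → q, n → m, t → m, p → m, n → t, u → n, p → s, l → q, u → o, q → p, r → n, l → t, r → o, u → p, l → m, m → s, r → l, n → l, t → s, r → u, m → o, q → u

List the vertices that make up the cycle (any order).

l, n, q, u

DFS with gray/black marking from n:
n gray
  m gray
    s gray
    s black
    o gray
    o black
  m black
  t gray
    t→s: s black — skip
    t→m: m black — skip
  t black
  l gray
    l→t: t black — skip
    q gray
      p gray
        p→s: s black — skip
        p→m: m black — skip
      p black
      u gray
        u→o: o black — skip
        u→p: p black — skip
        u→n: n is gray → back edge
Back edge closes the cycle n → l → q → u → n; its vertices are {l, n, q, u}.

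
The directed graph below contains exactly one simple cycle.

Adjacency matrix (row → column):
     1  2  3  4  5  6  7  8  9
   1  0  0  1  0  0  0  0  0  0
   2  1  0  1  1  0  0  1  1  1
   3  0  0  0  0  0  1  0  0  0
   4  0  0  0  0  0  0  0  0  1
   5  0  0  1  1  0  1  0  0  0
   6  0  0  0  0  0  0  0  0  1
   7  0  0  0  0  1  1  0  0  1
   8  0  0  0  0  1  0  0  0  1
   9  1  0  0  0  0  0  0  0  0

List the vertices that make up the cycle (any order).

1, 3, 6, 9

DFS with gray/black marking from 1:
1 gray
  3 gray
    6 gray
      9 gray
        9→1: 1 is gray → back edge
Back edge closes the cycle 1 → 3 → 6 → 9 → 1; its vertices are {1, 3, 6, 9}.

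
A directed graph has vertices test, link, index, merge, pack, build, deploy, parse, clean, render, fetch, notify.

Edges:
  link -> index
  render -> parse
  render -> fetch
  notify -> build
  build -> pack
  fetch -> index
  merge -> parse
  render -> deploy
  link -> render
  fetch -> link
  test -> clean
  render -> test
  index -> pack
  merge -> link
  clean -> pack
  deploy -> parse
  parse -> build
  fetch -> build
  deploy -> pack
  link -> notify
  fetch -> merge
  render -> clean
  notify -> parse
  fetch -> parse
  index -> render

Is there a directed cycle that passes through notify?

No

notify lies on a cycle iff there is a path from notify back to itself.
Exploring from notify, it never reaches itself; equivalently, its strongly connected component is a singleton.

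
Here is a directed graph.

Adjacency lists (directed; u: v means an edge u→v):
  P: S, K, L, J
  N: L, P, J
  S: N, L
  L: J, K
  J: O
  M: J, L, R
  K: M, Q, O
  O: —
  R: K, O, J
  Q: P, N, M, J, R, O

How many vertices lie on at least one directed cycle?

A vertex is on a directed cycle iff it belongs to a strongly connected component of size ≥ 2 (or has a self-loop).
The vertices on cycles are {K, L, M, N, P, Q, R, S} — 8 in total.

8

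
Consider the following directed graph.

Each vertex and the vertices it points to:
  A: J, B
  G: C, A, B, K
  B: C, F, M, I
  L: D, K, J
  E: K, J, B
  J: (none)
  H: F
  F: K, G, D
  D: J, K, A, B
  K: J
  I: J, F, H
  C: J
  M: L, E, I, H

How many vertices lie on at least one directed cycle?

10

A vertex is on a directed cycle iff it belongs to a strongly connected component of size ≥ 2 (or has a self-loop).
The vertices on cycles are {A, B, D, E, F, G, H, I, L, M} — 10 in total.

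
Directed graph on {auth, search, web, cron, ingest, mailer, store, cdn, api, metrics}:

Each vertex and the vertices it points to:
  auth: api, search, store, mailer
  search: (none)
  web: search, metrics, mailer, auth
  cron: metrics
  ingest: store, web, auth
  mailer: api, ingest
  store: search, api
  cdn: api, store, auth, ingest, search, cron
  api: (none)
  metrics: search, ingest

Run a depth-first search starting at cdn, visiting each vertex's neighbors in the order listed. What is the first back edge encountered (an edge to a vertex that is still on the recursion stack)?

metrics->ingest

DFS from cdn (visiting each vertex's neighbors in the order listed); mark gray on enter, black on exit:
cdn gray
  api gray
  api black
  store gray
    search gray
    search black
    store→api: api black — skip
  store black
  auth gray
    auth→api: api black — skip
    auth→search: search black — skip
    auth→store: store black — skip
    mailer gray
      mailer→api: api black — skip
      ingest gray
        ingest→store: store black — skip
        web gray
          web→search: search black — skip
          metrics gray
            metrics→search: search black — skip
            metrics→ingest: ingest is gray → back edge
First back edge: metrics → ingest.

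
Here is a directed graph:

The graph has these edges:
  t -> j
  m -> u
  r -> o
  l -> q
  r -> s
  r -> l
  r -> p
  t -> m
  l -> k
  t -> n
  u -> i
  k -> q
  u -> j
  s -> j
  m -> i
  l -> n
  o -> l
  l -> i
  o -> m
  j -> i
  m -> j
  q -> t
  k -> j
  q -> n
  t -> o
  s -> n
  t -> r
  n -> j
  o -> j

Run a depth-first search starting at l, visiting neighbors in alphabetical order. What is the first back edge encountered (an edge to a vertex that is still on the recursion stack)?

o→l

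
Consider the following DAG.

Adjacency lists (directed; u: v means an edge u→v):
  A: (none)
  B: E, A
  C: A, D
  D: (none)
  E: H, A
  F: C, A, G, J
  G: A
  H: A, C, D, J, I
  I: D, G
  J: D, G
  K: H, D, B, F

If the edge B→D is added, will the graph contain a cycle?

No

Adding B→D creates a cycle iff D can already reach B.
Explore from D: no path reaches B. The graph stays acyclic.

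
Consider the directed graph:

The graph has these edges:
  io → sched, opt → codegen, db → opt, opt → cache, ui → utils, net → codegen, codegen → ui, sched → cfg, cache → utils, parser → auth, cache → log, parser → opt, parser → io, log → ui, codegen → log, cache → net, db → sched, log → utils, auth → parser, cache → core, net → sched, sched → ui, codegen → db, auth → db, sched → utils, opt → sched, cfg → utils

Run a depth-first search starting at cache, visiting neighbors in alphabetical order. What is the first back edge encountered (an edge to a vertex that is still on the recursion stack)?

DFS from cache (visiting neighbors in alphabetical order); mark gray on enter, black on exit:
cache gray
  core gray
  core black
  log gray
    ui gray
      utils gray
      utils black
    ui black
    log→utils: utils black — skip
  log black
  net gray
    codegen gray
      db gray
        opt gray
          opt→cache: cache is gray → back edge
First back edge: opt → cache.

opt->cache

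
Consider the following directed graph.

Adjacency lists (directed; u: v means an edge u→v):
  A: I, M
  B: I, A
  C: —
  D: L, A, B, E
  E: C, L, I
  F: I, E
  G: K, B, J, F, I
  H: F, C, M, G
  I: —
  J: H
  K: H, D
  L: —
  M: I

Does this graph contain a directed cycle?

Yes

DFS with white/gray/black marking, starting from H:
H gray
  F gray
    I gray
    I black
    E gray
      C gray
      C black
      L gray
      L black
      E→I: I black — skip
    E black
  F black
  H→C: C black — skip
  M gray
    M→I: I black — skip
  M black
  G gray
    K gray
      K→H: H is gray → back edge
Back edge found, so a cycle exists: H → G → K → H.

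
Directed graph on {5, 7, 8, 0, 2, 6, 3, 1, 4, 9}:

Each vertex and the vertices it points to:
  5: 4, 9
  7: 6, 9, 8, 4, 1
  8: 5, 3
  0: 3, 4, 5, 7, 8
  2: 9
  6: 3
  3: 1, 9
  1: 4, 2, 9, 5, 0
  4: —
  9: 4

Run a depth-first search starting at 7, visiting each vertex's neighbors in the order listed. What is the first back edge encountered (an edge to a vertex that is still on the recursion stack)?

0→3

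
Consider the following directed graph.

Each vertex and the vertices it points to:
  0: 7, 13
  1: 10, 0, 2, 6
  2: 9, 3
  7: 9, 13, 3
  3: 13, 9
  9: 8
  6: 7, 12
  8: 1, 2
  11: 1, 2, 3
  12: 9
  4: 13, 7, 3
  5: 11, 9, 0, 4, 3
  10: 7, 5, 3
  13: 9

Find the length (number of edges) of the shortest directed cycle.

3

For each vertex v, BFS finds the shortest path from v back to v.
The shortest such closed walk is 8 → 2 → 9 → 8, length 3.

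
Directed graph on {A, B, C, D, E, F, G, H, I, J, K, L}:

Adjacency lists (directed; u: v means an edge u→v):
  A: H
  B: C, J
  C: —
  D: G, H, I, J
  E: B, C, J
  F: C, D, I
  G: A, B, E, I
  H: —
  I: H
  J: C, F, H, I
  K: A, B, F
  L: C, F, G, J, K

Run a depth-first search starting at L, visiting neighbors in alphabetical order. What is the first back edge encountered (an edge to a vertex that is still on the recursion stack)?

J->F

DFS from L (visiting neighbors in alphabetical order); mark gray on enter, black on exit:
L gray
  C gray
  C black
  F gray
    F→C: C black — skip
    D gray
      G gray
        A gray
          H gray
          H black
        A black
        B gray
          B→C: C black — skip
          J gray
            J→C: C black — skip
            J→F: F is gray → back edge
First back edge: J → F.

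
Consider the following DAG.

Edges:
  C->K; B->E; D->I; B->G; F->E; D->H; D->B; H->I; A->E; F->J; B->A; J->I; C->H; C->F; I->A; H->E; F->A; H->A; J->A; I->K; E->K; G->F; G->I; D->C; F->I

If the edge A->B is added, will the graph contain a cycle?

Adding A→B creates a cycle iff B can already reach A.
Path from B: B → A.
So B → … → A → B is a cycle.

Yes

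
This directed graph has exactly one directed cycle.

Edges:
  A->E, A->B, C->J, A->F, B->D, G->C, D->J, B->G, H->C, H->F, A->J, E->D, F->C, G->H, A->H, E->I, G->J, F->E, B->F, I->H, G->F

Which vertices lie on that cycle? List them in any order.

E, F, H, I

DFS with gray/black marking from E:
E gray
  D gray
    J gray
    J black
  D black
  I gray
    H gray
      F gray
        C gray
          C→J: J black — skip
        C black
        F→E: E is gray → back edge
Back edge closes the cycle E → I → H → F → E; its vertices are {E, F, H, I}.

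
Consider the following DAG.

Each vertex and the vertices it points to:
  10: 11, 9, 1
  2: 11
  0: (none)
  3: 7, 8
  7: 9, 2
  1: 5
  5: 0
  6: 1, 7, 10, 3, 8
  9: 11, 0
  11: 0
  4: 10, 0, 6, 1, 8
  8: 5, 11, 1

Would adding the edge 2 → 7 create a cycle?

Adding 2→7 creates a cycle iff 7 can already reach 2.
Path from 7: 7 → 2.
So 7 → … → 2 → 7 is a cycle.

Yes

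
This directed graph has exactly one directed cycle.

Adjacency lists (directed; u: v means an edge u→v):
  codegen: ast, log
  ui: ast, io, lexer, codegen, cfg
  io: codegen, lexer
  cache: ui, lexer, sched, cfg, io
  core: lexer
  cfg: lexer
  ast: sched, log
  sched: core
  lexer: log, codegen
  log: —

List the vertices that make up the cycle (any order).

ast, core, lexer, sched, codegen

DFS with gray/black marking from sched:
sched gray
  core gray
    lexer gray
      log gray
      log black
      codegen gray
        ast gray
          ast→sched: sched is gray → back edge
Back edge closes the cycle sched → core → lexer → codegen → ast → sched; its vertices are {ast, core, lexer, sched, codegen}.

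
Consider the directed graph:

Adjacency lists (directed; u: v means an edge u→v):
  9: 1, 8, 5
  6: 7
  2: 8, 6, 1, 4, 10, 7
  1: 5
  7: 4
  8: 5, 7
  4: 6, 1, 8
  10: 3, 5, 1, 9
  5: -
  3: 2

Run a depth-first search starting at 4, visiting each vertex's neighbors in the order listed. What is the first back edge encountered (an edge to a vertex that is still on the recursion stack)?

DFS from 4 (visiting each vertex's neighbors in the order listed); mark gray on enter, black on exit:
4 gray
  6 gray
    7 gray
      7→4: 4 is gray → back edge
First back edge: 7 → 4.

7->4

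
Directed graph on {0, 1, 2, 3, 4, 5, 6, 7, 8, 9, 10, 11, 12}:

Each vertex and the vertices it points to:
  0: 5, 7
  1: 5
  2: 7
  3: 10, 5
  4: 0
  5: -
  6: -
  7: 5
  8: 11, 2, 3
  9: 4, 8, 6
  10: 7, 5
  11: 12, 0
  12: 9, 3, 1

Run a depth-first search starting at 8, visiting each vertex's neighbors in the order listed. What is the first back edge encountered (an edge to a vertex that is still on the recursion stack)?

9→8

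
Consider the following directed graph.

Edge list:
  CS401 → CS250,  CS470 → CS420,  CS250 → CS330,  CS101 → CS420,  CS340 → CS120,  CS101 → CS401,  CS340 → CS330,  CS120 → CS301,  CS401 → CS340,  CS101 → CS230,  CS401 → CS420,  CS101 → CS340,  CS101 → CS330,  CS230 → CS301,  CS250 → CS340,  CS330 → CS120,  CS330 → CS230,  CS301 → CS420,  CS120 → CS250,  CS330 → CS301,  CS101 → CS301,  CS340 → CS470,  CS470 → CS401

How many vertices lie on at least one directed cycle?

6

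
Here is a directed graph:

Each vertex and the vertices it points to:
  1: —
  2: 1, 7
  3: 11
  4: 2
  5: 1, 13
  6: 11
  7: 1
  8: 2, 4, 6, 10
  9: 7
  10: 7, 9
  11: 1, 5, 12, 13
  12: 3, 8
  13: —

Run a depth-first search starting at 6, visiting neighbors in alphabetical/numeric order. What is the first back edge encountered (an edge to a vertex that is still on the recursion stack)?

3->11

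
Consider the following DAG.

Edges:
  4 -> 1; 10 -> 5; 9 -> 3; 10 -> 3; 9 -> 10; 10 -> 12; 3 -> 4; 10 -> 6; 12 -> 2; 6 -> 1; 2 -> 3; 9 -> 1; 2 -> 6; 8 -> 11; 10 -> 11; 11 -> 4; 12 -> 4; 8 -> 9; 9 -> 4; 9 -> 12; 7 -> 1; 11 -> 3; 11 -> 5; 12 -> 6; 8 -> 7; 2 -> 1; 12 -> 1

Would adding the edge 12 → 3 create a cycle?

Adding 12→3 creates a cycle iff 3 can already reach 12.
Explore from 3: no path reaches 12. The graph stays acyclic.

No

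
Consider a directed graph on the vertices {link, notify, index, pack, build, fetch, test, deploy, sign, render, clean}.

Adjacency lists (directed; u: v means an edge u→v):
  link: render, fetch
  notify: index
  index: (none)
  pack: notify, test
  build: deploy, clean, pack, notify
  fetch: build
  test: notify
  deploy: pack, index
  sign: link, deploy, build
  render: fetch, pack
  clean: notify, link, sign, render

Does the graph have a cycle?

DFS with white/gray/black marking, starting from render:
render gray
  fetch gray
    build gray
      deploy gray
        pack gray
          notify gray
            index gray
            index black
          notify black
          test gray
            test→notify: notify black — skip
          test black
        pack black
        deploy→index: index black — skip
      deploy black
      clean gray
        clean→notify: notify black — skip
        link gray
          link→render: render is gray → back edge
Back edge found, so a cycle exists: render → fetch → build → clean → link → render.

Yes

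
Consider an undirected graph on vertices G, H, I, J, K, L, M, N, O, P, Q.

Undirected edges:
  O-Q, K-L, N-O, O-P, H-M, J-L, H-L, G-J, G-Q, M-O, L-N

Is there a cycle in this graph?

Yes

DFS, tracking each vertex's parent; an edge to a visited non-parent vertex closes a cycle.
Start from N:
visit N (parent –)
  visit L (parent N)
    L–N: parent, skip
    visit J (parent L)
      visit G (parent J)
        G–J: parent, skip
        visit Q (parent G)
          visit O (parent Q)
            visit P (parent O)
              P–O: parent, skip
            O–N: N visited and ≠ parent → cycle
Cycle: N – L – J – G – Q – O – N.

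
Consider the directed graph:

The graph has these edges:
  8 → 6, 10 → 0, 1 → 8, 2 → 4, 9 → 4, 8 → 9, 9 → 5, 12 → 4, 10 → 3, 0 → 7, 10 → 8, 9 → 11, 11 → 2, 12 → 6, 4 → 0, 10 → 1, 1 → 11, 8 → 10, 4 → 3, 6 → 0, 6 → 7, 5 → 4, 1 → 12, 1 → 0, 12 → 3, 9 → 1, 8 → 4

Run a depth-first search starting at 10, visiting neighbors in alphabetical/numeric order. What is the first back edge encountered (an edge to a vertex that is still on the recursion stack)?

9->1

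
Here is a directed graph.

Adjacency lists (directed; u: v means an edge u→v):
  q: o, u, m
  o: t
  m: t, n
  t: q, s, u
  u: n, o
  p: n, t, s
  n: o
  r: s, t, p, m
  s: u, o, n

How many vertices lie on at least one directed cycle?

7

A vertex is on a directed cycle iff it belongs to a strongly connected component of size ≥ 2 (or has a self-loop).
The vertices on cycles are {m, n, o, q, s, t, u} — 7 in total.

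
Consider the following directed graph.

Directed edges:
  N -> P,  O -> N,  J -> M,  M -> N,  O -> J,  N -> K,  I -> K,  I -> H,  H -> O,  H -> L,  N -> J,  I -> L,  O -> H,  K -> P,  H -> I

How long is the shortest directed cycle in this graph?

For each vertex v, BFS finds the shortest path from v back to v.
The shortest such closed walk is H → I → H, length 2.

2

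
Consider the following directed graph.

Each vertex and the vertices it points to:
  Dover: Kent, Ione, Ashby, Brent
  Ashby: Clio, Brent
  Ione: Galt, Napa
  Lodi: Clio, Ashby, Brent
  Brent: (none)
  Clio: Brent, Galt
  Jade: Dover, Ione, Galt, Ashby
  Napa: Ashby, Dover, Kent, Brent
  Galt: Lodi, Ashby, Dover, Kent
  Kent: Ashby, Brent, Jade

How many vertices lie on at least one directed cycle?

A vertex is on a directed cycle iff it belongs to a strongly connected component of size ≥ 2 (or has a self-loop).
The vertices on cycles are {Clio, Galt, Ione, Jade, Kent, Lodi, Napa, Ashby, Dover} — 9 in total.

9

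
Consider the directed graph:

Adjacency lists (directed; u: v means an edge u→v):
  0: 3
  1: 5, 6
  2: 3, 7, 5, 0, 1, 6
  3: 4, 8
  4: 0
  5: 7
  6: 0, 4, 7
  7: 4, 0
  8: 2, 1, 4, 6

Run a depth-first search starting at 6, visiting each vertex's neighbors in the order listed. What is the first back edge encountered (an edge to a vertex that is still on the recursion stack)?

DFS from 6 (visiting each vertex's neighbors in the order listed); mark gray on enter, black on exit:
6 gray
  0 gray
    3 gray
      4 gray
        4→0: 0 is gray → back edge
First back edge: 4 → 0.

4->0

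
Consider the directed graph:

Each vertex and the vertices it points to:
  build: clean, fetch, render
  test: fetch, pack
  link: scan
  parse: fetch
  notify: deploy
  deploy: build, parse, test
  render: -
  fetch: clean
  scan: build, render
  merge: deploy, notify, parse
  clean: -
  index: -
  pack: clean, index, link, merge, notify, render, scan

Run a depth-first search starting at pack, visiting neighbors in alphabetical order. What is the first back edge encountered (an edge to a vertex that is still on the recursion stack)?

DFS from pack (visiting neighbors in alphabetical order); mark gray on enter, black on exit:
pack gray
  clean gray
  clean black
  index gray
  index black
  link gray
    scan gray
      build gray
        build→clean: clean black — skip
        fetch gray
          fetch→clean: clean black — skip
        fetch black
        render gray
        render black
      build black
      scan→render: render black — skip
    scan black
  link black
  merge gray
    deploy gray
      deploy→build: build black — skip
      parse gray
        parse→fetch: fetch black — skip
      parse black
      test gray
        test→fetch: fetch black — skip
        test→pack: pack is gray → back edge
First back edge: test → pack.

test->pack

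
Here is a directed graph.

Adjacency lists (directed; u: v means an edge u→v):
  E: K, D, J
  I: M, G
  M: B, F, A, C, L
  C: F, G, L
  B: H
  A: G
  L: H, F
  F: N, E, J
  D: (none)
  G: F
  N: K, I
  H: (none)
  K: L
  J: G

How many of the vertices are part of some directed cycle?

A vertex is on a directed cycle iff it belongs to a strongly connected component of size ≥ 2 (or has a self-loop).
The vertices on cycles are {A, C, E, F, G, I, J, K, L, M, N} — 11 in total.

11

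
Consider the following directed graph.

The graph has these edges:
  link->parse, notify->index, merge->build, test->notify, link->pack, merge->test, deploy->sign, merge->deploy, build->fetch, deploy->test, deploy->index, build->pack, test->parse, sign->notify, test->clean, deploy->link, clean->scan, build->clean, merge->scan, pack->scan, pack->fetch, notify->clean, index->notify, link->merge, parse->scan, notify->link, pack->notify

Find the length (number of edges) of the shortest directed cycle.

2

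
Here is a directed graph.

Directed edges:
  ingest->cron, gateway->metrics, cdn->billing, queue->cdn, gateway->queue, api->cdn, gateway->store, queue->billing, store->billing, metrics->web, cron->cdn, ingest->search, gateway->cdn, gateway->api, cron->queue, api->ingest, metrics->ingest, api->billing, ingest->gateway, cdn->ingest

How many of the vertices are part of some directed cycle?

A vertex is on a directed cycle iff it belongs to a strongly connected component of size ≥ 2 (or has a self-loop).
The vertices on cycles are {api, cdn, cron, queue, ingest, gateway, metrics} — 7 in total.

7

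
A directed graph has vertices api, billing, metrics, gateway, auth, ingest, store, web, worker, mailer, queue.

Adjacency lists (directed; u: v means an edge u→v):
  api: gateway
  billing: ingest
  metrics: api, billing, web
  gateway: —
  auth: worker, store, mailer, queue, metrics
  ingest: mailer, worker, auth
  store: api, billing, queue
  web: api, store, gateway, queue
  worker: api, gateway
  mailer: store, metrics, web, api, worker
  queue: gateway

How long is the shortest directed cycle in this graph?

For each vertex v, BFS finds the shortest path from v back to v.
The shortest such closed walk is ingest → mailer → metrics → billing → ingest, length 4.

4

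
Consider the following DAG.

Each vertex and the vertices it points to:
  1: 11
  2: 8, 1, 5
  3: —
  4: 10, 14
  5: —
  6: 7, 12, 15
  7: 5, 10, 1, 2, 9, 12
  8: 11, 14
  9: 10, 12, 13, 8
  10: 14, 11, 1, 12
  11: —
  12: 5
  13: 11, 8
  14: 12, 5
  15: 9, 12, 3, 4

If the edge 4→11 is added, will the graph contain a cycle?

No

Adding 4→11 creates a cycle iff 11 can already reach 4.
Explore from 11: no path reaches 4. The graph stays acyclic.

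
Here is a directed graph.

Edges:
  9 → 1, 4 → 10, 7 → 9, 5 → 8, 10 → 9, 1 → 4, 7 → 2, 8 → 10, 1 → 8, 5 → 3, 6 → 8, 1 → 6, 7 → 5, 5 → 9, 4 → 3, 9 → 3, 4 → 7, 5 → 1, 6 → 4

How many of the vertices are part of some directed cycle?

A vertex is on a directed cycle iff it belongs to a strongly connected component of size ≥ 2 (or has a self-loop).
The vertices on cycles are {1, 4, 5, 6, 7, 8, 9, 10} — 8 in total.

8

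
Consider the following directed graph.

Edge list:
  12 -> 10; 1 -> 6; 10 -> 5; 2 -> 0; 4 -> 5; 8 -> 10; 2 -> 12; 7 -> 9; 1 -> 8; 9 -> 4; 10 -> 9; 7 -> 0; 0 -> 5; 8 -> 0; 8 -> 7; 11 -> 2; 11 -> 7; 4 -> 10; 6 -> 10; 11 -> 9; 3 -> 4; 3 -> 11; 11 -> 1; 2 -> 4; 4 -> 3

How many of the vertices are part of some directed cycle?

A vertex is on a directed cycle iff it belongs to a strongly connected component of size ≥ 2 (or has a self-loop).
The vertices on cycles are {1, 2, 3, 4, 6, 7, 8, 9, 10, 11, 12} — 11 in total.

11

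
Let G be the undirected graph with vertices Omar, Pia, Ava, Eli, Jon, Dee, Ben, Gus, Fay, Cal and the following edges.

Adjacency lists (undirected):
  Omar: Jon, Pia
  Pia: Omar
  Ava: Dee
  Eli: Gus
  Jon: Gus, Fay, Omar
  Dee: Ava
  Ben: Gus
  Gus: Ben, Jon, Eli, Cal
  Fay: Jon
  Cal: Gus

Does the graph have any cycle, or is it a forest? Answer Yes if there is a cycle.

No

DFS, tracking each vertex's parent; an edge to a visited non-parent vertex closes a cycle.
Start from Fay:
visit Fay (parent –)
  visit Jon (parent Fay)
    visit Gus (parent Jon)
      visit Ben (parent Gus)
        Ben–Gus: parent, skip
      Gus–Jon: parent, skip
      visit Eli (parent Gus)
        Eli–Gus: parent, skip
      visit Cal (parent Gus)
        Cal–Gus: parent, skip
    Jon–Fay: parent, skip
    visit Omar (parent Jon)
      Omar–Jon: parent, skip
      visit Pia (parent Omar)
        Pia–Omar: parent, skip
visit Ava (parent –)
  visit Dee (parent Ava)
    Dee–Ava: parent, skip
No non-parent visited neighbor found — the graph is a forest.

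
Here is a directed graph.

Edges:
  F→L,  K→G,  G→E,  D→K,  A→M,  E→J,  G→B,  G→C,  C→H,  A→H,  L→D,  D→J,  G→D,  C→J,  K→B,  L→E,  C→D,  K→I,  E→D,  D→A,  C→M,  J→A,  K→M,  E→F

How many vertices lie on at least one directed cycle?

7

A vertex is on a directed cycle iff it belongs to a strongly connected component of size ≥ 2 (or has a self-loop).
The vertices on cycles are {C, D, E, F, G, K, L} — 7 in total.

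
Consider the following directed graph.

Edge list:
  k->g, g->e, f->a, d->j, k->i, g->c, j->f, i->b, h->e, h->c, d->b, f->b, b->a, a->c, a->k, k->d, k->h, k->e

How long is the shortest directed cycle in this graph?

4

For each vertex v, BFS finds the shortest path from v back to v.
The shortest such closed walk is k → d → b → a → k, length 4.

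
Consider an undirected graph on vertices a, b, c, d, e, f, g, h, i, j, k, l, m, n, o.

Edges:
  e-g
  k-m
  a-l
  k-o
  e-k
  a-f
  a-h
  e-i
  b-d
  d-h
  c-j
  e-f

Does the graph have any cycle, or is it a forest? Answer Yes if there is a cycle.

DFS, tracking each vertex's parent; an edge to a visited non-parent vertex closes a cycle.
Start from f:
visit f (parent –)
  visit e (parent f)
    visit i (parent e)
      i–e: parent, skip
    e–f: parent, skip
    visit k (parent e)
      k–e: parent, skip
      visit o (parent k)
        o–k: parent, skip
      visit m (parent k)
        m–k: parent, skip
    visit g (parent e)
      g–e: parent, skip
  visit a (parent f)
    visit h (parent a)
      h–a: parent, skip
      visit d (parent h)
        visit b (parent d)
          b–d: parent, skip
        d–h: parent, skip
    a–f: parent, skip
    visit l (parent a)
      l–a: parent, skip
visit c (parent –)
  visit j (parent c)
    j–c: parent, skip
visit n (parent –)
No non-parent visited neighbor found — the graph is a forest.

No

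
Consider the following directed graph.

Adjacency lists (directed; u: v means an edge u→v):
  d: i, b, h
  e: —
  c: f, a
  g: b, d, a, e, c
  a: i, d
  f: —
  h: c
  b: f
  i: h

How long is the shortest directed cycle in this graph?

4

For each vertex v, BFS finds the shortest path from v back to v.
The shortest such closed walk is a → i → h → c → a, length 4.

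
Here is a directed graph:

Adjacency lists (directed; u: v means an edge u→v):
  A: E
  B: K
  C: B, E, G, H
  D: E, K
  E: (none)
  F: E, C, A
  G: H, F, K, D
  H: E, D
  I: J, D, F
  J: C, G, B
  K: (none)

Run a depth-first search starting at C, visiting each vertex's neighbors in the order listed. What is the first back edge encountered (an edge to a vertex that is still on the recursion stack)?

DFS from C (visiting each vertex's neighbors in the order listed); mark gray on enter, black on exit:
C gray
  B gray
    K gray
    K black
  B black
  E gray
  E black
  G gray
    H gray
      H→E: E black — skip
      D gray
        D→E: E black — skip
        D→K: K black — skip
      D black
    H black
    F gray
      F→E: E black — skip
      F→C: C is gray → back edge
First back edge: F → C.

F->C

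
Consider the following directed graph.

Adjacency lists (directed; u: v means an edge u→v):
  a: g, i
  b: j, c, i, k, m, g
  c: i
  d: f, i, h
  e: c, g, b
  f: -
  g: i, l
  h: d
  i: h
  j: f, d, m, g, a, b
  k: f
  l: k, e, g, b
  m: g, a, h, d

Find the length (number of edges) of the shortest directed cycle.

2

For each vertex v, BFS finds the shortest path from v back to v.
The shortest such closed walk is l → g → l, length 2.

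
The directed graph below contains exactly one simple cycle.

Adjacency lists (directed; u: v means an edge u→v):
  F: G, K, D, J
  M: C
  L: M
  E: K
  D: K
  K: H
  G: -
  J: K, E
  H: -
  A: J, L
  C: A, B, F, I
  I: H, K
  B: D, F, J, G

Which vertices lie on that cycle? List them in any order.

DFS with gray/black marking from C:
C gray
  A gray
    J gray
      K gray
        H gray
        H black
      K black
      E gray
        E→K: K black — skip
      E black
    J black
    L gray
      M gray
        M→C: C is gray → back edge
Back edge closes the cycle C → A → L → M → C; its vertices are {A, C, L, M}.

A, C, L, M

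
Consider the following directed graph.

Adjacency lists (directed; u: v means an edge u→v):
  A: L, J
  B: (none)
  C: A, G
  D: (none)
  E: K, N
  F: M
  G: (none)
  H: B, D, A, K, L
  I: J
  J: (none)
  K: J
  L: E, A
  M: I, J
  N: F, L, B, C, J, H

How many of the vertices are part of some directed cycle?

6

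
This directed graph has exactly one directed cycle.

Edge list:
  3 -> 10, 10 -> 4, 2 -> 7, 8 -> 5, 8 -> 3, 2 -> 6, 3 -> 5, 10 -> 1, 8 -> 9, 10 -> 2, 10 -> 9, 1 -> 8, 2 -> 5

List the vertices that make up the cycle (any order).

DFS with gray/black marking from 10:
10 gray
  9 gray
  9 black
  1 gray
    8 gray
      3 gray
        5 gray
        5 black
        3→10: 10 is gray → back edge
Back edge closes the cycle 10 → 1 → 8 → 3 → 10; its vertices are {1, 3, 8, 10}.

1, 3, 8, 10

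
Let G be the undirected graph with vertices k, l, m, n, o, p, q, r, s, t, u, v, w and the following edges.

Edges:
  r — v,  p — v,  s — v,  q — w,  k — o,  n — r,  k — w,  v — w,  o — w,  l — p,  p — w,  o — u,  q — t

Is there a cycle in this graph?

DFS, tracking each vertex's parent; an edge to a visited non-parent vertex closes a cycle.
Start from p:
visit p (parent –)
  visit w (parent p)
    visit q (parent w)
      visit t (parent q)
        t–q: parent, skip
      q–w: parent, skip
    w–p: parent, skip
    visit k (parent w)
      visit o (parent k)
        o–k: parent, skip
        visit u (parent o)
          u–o: parent, skip
        o–w: w visited and ≠ parent → cycle
Cycle: w – k – o – w.

Yes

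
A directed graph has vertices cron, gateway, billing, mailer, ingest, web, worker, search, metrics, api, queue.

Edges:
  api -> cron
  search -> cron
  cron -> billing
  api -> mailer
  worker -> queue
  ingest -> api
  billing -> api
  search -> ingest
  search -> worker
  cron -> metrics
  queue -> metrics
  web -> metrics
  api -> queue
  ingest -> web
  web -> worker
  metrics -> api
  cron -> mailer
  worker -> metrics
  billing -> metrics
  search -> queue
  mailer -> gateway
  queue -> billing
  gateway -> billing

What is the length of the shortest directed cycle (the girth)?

3

For each vertex v, BFS finds the shortest path from v back to v.
The shortest such closed walk is api → queue → metrics → api, length 3.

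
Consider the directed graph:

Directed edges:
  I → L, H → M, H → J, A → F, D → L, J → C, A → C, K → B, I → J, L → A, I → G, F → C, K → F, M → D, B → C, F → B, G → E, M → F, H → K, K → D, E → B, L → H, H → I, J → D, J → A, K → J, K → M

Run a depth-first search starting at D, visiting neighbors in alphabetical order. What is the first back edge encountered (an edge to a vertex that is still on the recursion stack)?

J->D

DFS from D (visiting neighbors in alphabetical order); mark gray on enter, black on exit:
D gray
  L gray
    A gray
      C gray
      C black
      F gray
        B gray
          B→C: C black — skip
        B black
        F→C: C black — skip
      F black
    A black
    H gray
      I gray
        G gray
          E gray
            E→B: B black — skip
          E black
        G black
        J gray
          J→A: A black — skip
          J→C: C black — skip
          J→D: D is gray → back edge
First back edge: J → D.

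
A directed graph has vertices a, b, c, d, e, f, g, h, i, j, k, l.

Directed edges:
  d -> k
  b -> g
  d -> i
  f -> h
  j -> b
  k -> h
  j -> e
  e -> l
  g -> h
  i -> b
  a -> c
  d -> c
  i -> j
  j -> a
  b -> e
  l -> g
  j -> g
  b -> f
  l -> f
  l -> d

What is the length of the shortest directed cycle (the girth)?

5

For each vertex v, BFS finds the shortest path from v back to v.
The shortest such closed walk is i → b → e → l → d → i, length 5.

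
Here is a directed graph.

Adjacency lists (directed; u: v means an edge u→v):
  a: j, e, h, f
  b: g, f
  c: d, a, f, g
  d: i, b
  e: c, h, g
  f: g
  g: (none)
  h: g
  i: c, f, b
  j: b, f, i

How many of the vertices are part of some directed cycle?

6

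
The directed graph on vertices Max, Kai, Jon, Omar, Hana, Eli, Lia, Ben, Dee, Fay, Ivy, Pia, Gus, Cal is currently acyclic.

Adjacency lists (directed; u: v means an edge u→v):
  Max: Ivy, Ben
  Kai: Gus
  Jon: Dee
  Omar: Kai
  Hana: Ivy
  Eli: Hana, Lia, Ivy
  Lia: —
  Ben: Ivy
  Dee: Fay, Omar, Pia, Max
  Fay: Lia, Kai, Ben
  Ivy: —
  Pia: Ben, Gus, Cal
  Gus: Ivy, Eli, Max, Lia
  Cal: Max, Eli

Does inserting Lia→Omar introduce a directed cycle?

Yes

Adding Lia→Omar creates a cycle iff Omar can already reach Lia.
Path from Omar: Omar → Kai → Gus → Lia.
So Omar → … → Lia → Omar is a cycle.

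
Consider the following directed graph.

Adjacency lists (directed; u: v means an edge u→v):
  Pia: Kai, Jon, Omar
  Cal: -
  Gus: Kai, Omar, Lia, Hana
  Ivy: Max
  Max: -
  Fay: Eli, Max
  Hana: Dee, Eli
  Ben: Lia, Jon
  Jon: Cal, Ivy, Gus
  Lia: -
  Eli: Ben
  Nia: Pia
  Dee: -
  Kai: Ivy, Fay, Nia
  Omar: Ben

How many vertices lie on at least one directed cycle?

A vertex is on a directed cycle iff it belongs to a strongly connected component of size ≥ 2 (or has a self-loop).
The vertices on cycles are {Ben, Eli, Fay, Gus, Jon, Kai, Nia, Pia, Hana, Omar} — 10 in total.

10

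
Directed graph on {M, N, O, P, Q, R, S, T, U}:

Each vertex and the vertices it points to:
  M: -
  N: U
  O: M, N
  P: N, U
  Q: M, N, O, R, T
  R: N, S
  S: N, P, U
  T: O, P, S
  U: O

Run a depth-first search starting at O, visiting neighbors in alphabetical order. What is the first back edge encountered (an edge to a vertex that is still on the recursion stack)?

DFS from O (visiting neighbors in alphabetical order); mark gray on enter, black on exit:
O gray
  M gray
  M black
  N gray
    U gray
      U→O: O is gray → back edge
First back edge: U → O.

U->O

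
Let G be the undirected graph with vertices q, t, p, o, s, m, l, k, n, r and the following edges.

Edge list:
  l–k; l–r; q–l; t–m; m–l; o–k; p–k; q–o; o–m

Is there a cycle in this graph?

Yes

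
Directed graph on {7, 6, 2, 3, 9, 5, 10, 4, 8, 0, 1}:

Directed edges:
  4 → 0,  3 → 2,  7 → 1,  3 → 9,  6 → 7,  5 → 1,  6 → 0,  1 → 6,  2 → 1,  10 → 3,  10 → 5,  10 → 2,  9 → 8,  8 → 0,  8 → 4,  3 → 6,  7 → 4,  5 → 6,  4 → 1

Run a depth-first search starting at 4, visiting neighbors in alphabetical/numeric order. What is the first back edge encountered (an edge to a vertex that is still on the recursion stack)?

DFS from 4 (visiting neighbors in alphabetical/numeric order); mark gray on enter, black on exit:
4 gray
  0 gray
  0 black
  1 gray
    6 gray
      6→0: 0 black — skip
      7 gray
        7→1: 1 is gray → back edge
First back edge: 7 → 1.

7->1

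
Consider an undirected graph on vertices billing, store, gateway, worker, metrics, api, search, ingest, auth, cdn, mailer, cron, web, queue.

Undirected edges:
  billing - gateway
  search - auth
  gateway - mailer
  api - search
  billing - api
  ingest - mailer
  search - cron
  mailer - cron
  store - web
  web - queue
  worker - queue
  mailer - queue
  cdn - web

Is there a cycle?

DFS, tracking each vertex's parent; an edge to a visited non-parent vertex closes a cycle.
Start from gateway:
visit gateway (parent –)
  visit mailer (parent gateway)
    visit cron (parent mailer)
      visit search (parent cron)
        visit api (parent search)
          visit billing (parent api)
            billing–api: parent, skip
            billing–gateway: gateway visited and ≠ parent → cycle
Cycle: gateway – mailer – cron – search – api – billing – gateway.

Yes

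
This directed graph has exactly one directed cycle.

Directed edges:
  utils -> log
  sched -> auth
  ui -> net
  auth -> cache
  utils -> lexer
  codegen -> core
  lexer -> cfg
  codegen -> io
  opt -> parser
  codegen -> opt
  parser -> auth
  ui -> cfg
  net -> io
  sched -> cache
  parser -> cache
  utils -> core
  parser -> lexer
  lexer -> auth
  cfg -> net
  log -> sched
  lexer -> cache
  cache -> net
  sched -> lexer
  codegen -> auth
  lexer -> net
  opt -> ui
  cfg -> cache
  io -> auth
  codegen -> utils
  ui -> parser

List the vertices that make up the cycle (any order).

io, net, auth, cache

DFS with gray/black marking from net:
net gray
  io gray
    auth gray
      cache gray
        cache→net: net is gray → back edge
Back edge closes the cycle net → io → auth → cache → net; its vertices are {io, net, auth, cache}.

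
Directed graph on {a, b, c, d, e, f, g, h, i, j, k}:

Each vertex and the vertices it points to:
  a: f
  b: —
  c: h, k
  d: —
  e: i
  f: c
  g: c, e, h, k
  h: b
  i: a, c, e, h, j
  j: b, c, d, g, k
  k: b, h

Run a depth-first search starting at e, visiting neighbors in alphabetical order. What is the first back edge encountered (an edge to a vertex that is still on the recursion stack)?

i->e

DFS from e (visiting neighbors in alphabetical order); mark gray on enter, black on exit:
e gray
  i gray
    a gray
      f gray
        c gray
          h gray
            b gray
            b black
          h black
          k gray
            k→b: b black — skip
            k→h: h black — skip
          k black
        c black
      f black
    a black
    i→c: c black — skip
    i→e: e is gray → back edge
First back edge: i → e.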